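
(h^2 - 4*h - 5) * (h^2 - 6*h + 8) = h^4 - 10*h^3 + 27*h^2 - 2*h - 40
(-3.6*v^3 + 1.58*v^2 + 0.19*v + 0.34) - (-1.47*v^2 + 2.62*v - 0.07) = -3.6*v^3 + 3.05*v^2 - 2.43*v + 0.41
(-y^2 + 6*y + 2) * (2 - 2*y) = 2*y^3 - 14*y^2 + 8*y + 4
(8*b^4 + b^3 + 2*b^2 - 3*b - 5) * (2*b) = 16*b^5 + 2*b^4 + 4*b^3 - 6*b^2 - 10*b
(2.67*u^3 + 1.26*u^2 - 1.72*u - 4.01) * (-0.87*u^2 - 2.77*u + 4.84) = -2.3229*u^5 - 8.4921*u^4 + 10.929*u^3 + 14.3515*u^2 + 2.7829*u - 19.4084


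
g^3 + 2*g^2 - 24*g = g*(g - 4)*(g + 6)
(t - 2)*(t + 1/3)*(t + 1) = t^3 - 2*t^2/3 - 7*t/3 - 2/3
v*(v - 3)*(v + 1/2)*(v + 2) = v^4 - v^3/2 - 13*v^2/2 - 3*v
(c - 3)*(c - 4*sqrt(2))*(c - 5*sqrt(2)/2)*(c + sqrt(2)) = c^4 - 11*sqrt(2)*c^3/2 - 3*c^3 + 7*c^2 + 33*sqrt(2)*c^2/2 - 21*c + 20*sqrt(2)*c - 60*sqrt(2)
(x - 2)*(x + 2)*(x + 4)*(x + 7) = x^4 + 11*x^3 + 24*x^2 - 44*x - 112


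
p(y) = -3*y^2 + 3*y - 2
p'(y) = 3 - 6*y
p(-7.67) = -201.50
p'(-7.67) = 49.02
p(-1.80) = -17.12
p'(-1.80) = 13.80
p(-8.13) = -224.68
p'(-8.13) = 51.78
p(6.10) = -95.33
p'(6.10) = -33.60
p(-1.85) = -17.82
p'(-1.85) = 14.10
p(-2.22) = -23.45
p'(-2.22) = 16.32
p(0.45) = -1.26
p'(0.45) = 0.30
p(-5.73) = -117.69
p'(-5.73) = 37.38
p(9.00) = -218.00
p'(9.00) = -51.00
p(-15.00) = -722.00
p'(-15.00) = 93.00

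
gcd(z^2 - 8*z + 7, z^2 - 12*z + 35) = z - 7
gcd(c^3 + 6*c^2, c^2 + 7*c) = c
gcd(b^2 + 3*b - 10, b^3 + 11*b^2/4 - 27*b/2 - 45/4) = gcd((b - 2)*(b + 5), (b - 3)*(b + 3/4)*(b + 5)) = b + 5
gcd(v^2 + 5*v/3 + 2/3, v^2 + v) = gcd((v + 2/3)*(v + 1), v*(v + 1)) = v + 1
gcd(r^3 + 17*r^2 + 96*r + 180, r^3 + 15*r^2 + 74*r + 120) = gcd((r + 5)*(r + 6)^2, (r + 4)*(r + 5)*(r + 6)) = r^2 + 11*r + 30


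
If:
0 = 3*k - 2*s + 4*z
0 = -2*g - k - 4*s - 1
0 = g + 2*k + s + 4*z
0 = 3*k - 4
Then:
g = -37/6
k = 4/3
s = 5/2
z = 1/4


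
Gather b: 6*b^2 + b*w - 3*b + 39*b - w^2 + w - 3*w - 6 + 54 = 6*b^2 + b*(w + 36) - w^2 - 2*w + 48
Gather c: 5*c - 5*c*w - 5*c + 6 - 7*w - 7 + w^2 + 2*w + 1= -5*c*w + w^2 - 5*w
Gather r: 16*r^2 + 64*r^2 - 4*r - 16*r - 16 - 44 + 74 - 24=80*r^2 - 20*r - 10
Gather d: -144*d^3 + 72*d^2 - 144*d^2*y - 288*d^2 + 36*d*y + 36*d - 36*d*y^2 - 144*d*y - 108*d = -144*d^3 + d^2*(-144*y - 216) + d*(-36*y^2 - 108*y - 72)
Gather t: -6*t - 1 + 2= 1 - 6*t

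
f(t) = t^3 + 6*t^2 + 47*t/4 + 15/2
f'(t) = 3*t^2 + 12*t + 47/4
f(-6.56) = -93.68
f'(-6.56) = 62.13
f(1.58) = 44.99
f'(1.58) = 38.20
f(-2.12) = 0.03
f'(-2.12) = -0.21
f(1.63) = 46.92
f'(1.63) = 39.28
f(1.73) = 50.96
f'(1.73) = 41.49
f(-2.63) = -0.09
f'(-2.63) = 0.94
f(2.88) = 114.99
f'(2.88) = 71.19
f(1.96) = 61.11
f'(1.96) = 46.79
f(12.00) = 2740.50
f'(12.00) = 587.75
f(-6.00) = -63.00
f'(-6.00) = 47.75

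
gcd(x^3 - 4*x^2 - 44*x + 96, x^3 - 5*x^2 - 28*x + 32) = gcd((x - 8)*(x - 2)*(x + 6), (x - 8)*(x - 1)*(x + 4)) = x - 8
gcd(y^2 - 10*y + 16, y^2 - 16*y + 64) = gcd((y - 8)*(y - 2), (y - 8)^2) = y - 8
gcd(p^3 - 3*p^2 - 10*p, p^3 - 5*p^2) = p^2 - 5*p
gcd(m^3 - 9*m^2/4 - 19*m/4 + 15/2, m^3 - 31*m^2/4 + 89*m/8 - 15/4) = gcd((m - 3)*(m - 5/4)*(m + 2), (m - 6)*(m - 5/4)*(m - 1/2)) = m - 5/4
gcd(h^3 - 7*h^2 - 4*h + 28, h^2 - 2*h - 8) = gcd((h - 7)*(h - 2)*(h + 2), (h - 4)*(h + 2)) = h + 2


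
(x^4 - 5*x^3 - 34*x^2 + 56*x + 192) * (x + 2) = x^5 - 3*x^4 - 44*x^3 - 12*x^2 + 304*x + 384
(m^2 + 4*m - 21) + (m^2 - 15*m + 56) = 2*m^2 - 11*m + 35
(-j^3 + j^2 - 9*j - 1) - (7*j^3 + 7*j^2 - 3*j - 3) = -8*j^3 - 6*j^2 - 6*j + 2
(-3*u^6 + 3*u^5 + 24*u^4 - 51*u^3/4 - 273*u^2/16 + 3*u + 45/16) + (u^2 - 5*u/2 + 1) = -3*u^6 + 3*u^5 + 24*u^4 - 51*u^3/4 - 257*u^2/16 + u/2 + 61/16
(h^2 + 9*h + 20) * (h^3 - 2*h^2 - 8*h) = h^5 + 7*h^4 - 6*h^3 - 112*h^2 - 160*h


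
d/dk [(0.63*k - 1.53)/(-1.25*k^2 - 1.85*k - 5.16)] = (0.7875*k^2 - 3.825*k - 6.0813)/(1.5625*k^4 + 4.625*k^3 + 16.3225*k^2 + 19.092*k + 26.6256)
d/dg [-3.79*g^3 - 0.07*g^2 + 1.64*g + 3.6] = -11.37*g^2 - 0.14*g + 1.64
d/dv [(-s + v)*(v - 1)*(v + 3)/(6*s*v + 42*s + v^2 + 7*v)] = ((s - v)*(v - 1)*(v + 3)*(6*s + 2*v + 7) + (-(s - v)*(v - 1) - (s - v)*(v + 3) + (v - 1)*(v + 3))*(6*s*v + 42*s + v^2 + 7*v))/(6*s*v + 42*s + v^2 + 7*v)^2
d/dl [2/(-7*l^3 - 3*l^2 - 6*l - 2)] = 6*(7*l^2 + 2*l + 2)/(7*l^3 + 3*l^2 + 6*l + 2)^2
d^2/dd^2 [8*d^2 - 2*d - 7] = 16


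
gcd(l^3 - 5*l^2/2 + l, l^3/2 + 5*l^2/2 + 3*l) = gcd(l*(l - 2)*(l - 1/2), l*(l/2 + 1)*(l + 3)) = l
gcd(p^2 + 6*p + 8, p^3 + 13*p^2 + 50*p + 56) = p^2 + 6*p + 8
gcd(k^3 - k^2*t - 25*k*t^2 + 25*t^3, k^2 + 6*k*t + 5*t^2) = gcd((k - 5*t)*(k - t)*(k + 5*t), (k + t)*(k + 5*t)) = k + 5*t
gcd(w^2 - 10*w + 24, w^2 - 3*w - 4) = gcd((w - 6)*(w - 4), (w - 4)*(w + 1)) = w - 4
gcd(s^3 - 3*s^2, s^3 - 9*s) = s^2 - 3*s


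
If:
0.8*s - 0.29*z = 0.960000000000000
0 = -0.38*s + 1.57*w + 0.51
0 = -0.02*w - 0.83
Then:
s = -170.12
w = -41.50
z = -472.60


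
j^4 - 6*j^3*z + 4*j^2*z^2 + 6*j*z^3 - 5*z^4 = (j - 5*z)*(j - z)^2*(j + z)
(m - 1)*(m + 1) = m^2 - 1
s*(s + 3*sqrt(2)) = s^2 + 3*sqrt(2)*s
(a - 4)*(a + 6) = a^2 + 2*a - 24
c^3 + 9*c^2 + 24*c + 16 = (c + 1)*(c + 4)^2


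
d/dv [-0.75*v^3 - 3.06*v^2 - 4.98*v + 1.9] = -2.25*v^2 - 6.12*v - 4.98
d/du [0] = 0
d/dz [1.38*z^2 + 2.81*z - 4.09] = 2.76*z + 2.81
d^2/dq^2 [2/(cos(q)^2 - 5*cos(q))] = 2*(-(1 - cos(2*q))^2 - 75*cos(q)/4 - 27*cos(2*q)/2 + 15*cos(3*q)/4 + 81/2)/((cos(q) - 5)^3*cos(q)^3)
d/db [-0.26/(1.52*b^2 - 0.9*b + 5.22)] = (0.7904*b - 0.234)/(1.52*b^2 - 0.9*b + 5.22)^2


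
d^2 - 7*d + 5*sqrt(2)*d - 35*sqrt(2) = (d - 7)*(d + 5*sqrt(2))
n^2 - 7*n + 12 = (n - 4)*(n - 3)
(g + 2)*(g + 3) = g^2 + 5*g + 6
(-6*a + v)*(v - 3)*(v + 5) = -6*a*v^2 - 12*a*v + 90*a + v^3 + 2*v^2 - 15*v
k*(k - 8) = k^2 - 8*k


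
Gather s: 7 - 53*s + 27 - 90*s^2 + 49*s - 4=-90*s^2 - 4*s + 30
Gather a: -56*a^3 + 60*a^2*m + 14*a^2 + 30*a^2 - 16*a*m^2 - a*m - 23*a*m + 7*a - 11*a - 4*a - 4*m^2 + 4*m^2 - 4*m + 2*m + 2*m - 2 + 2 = -56*a^3 + a^2*(60*m + 44) + a*(-16*m^2 - 24*m - 8)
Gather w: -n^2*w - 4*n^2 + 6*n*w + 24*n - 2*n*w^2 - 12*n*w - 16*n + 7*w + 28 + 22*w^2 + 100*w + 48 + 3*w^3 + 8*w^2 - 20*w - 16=-4*n^2 + 8*n + 3*w^3 + w^2*(30 - 2*n) + w*(-n^2 - 6*n + 87) + 60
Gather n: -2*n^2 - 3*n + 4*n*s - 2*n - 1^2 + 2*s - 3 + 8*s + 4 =-2*n^2 + n*(4*s - 5) + 10*s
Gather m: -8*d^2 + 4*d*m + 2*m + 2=-8*d^2 + m*(4*d + 2) + 2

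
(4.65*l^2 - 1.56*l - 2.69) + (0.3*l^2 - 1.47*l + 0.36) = 4.95*l^2 - 3.03*l - 2.33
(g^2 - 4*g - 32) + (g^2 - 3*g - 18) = 2*g^2 - 7*g - 50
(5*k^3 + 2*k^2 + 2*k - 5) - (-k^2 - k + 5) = 5*k^3 + 3*k^2 + 3*k - 10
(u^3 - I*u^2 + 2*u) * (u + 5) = u^4 + 5*u^3 - I*u^3 + 2*u^2 - 5*I*u^2 + 10*u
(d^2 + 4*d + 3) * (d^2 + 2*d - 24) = d^4 + 6*d^3 - 13*d^2 - 90*d - 72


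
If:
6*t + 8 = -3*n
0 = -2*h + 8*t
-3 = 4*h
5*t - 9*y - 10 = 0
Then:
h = -3/4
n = -55/24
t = -3/16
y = -175/144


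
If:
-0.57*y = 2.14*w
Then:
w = -0.266355140186916*y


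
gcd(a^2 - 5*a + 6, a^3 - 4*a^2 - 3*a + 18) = a - 3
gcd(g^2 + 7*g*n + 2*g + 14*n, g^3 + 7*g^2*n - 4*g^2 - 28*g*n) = g + 7*n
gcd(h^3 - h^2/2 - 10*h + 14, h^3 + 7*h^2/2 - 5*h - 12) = h - 2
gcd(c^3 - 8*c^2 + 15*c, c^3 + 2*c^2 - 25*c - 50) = c - 5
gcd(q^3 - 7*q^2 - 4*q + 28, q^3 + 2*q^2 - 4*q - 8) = q^2 - 4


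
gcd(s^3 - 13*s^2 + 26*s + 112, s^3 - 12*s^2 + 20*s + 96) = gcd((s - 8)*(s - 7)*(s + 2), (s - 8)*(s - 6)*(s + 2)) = s^2 - 6*s - 16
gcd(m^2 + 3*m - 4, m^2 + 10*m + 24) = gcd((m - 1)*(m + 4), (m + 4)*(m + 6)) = m + 4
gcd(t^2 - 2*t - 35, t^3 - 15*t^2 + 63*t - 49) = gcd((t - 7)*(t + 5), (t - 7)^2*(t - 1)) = t - 7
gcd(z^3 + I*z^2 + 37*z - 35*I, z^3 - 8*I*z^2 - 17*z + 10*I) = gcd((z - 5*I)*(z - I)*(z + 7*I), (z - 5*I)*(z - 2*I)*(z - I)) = z^2 - 6*I*z - 5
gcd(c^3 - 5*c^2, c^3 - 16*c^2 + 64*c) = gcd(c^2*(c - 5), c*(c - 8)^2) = c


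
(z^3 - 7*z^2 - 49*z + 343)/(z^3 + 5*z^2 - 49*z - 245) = (z - 7)/(z + 5)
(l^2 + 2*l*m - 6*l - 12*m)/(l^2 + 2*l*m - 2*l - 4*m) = (l - 6)/(l - 2)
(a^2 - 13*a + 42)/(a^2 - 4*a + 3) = (a^2 - 13*a + 42)/(a^2 - 4*a + 3)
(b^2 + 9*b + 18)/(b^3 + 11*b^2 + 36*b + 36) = 1/(b + 2)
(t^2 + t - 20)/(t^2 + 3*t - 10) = (t - 4)/(t - 2)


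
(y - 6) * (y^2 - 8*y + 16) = y^3 - 14*y^2 + 64*y - 96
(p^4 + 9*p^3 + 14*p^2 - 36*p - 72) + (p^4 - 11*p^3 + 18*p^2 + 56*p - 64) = 2*p^4 - 2*p^3 + 32*p^2 + 20*p - 136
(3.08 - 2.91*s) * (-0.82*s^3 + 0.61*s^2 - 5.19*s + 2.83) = 2.3862*s^4 - 4.3007*s^3 + 16.9817*s^2 - 24.2205*s + 8.7164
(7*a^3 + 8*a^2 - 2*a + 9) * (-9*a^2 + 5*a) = -63*a^5 - 37*a^4 + 58*a^3 - 91*a^2 + 45*a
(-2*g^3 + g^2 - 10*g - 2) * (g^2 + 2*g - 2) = -2*g^5 - 3*g^4 - 4*g^3 - 24*g^2 + 16*g + 4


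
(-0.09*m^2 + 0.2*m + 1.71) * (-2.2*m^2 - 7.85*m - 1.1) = 0.198*m^4 + 0.2665*m^3 - 5.233*m^2 - 13.6435*m - 1.881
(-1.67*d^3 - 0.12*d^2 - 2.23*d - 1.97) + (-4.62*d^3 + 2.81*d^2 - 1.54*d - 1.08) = -6.29*d^3 + 2.69*d^2 - 3.77*d - 3.05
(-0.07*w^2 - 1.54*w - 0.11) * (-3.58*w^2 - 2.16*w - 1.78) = 0.2506*w^4 + 5.6644*w^3 + 3.8448*w^2 + 2.9788*w + 0.1958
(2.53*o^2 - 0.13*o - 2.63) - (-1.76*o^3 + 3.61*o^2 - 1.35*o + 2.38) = 1.76*o^3 - 1.08*o^2 + 1.22*o - 5.01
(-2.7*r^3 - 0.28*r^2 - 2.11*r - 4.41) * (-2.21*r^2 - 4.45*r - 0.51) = 5.967*r^5 + 12.6338*r^4 + 7.2861*r^3 + 19.2784*r^2 + 20.7006*r + 2.2491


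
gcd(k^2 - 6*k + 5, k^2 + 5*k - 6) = k - 1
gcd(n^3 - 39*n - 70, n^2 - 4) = n + 2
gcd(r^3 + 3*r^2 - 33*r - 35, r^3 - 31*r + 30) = r - 5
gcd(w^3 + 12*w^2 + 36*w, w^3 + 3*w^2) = w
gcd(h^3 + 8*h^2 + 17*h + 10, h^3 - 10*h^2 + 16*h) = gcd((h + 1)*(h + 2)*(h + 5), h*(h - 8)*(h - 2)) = 1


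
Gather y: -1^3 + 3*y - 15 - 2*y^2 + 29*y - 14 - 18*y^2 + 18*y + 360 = -20*y^2 + 50*y + 330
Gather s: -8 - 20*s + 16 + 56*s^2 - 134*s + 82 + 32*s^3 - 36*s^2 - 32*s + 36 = 32*s^3 + 20*s^2 - 186*s + 126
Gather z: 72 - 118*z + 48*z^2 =48*z^2 - 118*z + 72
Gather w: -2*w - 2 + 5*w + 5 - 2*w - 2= w + 1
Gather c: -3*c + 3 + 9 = 12 - 3*c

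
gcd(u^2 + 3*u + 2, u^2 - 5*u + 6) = 1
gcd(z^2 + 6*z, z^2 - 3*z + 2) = 1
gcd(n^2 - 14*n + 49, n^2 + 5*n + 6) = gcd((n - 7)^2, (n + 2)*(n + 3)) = 1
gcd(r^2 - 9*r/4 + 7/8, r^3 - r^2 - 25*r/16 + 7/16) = r - 7/4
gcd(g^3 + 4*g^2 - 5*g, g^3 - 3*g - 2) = 1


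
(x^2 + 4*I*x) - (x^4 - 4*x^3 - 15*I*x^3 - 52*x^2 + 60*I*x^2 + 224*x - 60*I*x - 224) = -x^4 + 4*x^3 + 15*I*x^3 + 53*x^2 - 60*I*x^2 - 224*x + 64*I*x + 224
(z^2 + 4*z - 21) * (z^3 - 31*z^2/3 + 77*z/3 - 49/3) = z^5 - 19*z^4/3 - 110*z^3/3 + 910*z^2/3 - 1813*z/3 + 343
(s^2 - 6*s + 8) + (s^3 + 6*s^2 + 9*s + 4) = s^3 + 7*s^2 + 3*s + 12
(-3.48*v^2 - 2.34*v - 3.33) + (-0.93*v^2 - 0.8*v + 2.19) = -4.41*v^2 - 3.14*v - 1.14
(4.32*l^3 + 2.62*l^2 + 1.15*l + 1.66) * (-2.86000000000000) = -12.3552*l^3 - 7.4932*l^2 - 3.289*l - 4.7476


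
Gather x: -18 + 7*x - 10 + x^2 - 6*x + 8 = x^2 + x - 20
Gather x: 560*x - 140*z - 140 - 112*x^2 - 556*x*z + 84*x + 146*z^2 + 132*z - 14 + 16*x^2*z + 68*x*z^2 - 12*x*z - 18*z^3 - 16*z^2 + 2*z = x^2*(16*z - 112) + x*(68*z^2 - 568*z + 644) - 18*z^3 + 130*z^2 - 6*z - 154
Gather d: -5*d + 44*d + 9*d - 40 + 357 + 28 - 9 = 48*d + 336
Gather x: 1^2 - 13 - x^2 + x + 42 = -x^2 + x + 30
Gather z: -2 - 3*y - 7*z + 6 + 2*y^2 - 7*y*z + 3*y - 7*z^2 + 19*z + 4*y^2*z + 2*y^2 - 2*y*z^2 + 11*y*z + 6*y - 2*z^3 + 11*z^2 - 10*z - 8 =4*y^2 + 6*y - 2*z^3 + z^2*(4 - 2*y) + z*(4*y^2 + 4*y + 2) - 4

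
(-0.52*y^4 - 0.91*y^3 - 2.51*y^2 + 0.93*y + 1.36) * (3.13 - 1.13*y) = 0.5876*y^5 - 0.5993*y^4 - 0.0120000000000005*y^3 - 8.9072*y^2 + 1.3741*y + 4.2568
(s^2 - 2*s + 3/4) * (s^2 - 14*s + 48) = s^4 - 16*s^3 + 307*s^2/4 - 213*s/2 + 36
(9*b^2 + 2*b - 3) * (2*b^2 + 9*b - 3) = 18*b^4 + 85*b^3 - 15*b^2 - 33*b + 9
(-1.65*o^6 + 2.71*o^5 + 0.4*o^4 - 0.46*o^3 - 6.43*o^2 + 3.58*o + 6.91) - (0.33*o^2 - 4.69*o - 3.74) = -1.65*o^6 + 2.71*o^5 + 0.4*o^4 - 0.46*o^3 - 6.76*o^2 + 8.27*o + 10.65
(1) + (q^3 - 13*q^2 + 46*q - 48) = q^3 - 13*q^2 + 46*q - 47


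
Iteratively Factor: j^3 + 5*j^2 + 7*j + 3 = (j + 1)*(j^2 + 4*j + 3) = (j + 1)^2*(j + 3)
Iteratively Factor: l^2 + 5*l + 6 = (l + 3)*(l + 2)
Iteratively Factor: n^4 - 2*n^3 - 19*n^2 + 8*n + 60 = (n + 3)*(n^3 - 5*n^2 - 4*n + 20) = (n - 5)*(n + 3)*(n^2 - 4) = (n - 5)*(n + 2)*(n + 3)*(n - 2)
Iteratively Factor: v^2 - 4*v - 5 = (v + 1)*(v - 5)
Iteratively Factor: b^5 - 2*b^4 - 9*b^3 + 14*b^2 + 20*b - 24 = (b + 2)*(b^4 - 4*b^3 - b^2 + 16*b - 12) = (b + 2)^2*(b^3 - 6*b^2 + 11*b - 6) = (b - 1)*(b + 2)^2*(b^2 - 5*b + 6) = (b - 3)*(b - 1)*(b + 2)^2*(b - 2)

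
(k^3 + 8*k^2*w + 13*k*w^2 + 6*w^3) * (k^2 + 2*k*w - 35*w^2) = k^5 + 10*k^4*w - 6*k^3*w^2 - 248*k^2*w^3 - 443*k*w^4 - 210*w^5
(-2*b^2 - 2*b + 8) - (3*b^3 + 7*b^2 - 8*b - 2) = -3*b^3 - 9*b^2 + 6*b + 10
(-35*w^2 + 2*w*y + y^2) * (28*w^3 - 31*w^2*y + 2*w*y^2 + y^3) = -980*w^5 + 1141*w^4*y - 104*w^3*y^2 - 62*w^2*y^3 + 4*w*y^4 + y^5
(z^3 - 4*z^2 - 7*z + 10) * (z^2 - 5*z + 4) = z^5 - 9*z^4 + 17*z^3 + 29*z^2 - 78*z + 40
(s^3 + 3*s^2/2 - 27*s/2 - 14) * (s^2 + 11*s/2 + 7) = s^5 + 7*s^4 + 7*s^3/4 - 311*s^2/4 - 343*s/2 - 98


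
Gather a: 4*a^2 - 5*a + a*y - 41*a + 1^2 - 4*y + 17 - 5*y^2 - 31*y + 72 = 4*a^2 + a*(y - 46) - 5*y^2 - 35*y + 90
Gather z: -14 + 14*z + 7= 14*z - 7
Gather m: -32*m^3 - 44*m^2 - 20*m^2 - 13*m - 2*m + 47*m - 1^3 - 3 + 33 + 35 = -32*m^3 - 64*m^2 + 32*m + 64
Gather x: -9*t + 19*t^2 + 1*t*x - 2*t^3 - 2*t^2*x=-2*t^3 + 19*t^2 - 9*t + x*(-2*t^2 + t)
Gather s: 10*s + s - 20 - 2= 11*s - 22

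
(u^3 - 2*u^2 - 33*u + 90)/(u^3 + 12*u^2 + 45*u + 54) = (u^2 - 8*u + 15)/(u^2 + 6*u + 9)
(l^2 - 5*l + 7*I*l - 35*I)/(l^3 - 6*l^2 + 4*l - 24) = (l^2 + l*(-5 + 7*I) - 35*I)/(l^3 - 6*l^2 + 4*l - 24)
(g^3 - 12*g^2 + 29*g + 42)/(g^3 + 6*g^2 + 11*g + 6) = (g^2 - 13*g + 42)/(g^2 + 5*g + 6)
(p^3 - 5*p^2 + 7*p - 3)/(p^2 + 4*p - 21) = (p^2 - 2*p + 1)/(p + 7)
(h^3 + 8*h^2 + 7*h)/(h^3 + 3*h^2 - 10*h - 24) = h*(h^2 + 8*h + 7)/(h^3 + 3*h^2 - 10*h - 24)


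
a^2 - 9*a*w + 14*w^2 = (a - 7*w)*(a - 2*w)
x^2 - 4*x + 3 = (x - 3)*(x - 1)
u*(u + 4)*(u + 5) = u^3 + 9*u^2 + 20*u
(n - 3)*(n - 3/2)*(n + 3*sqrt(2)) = n^3 - 9*n^2/2 + 3*sqrt(2)*n^2 - 27*sqrt(2)*n/2 + 9*n/2 + 27*sqrt(2)/2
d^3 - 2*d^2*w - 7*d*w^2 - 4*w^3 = (d - 4*w)*(d + w)^2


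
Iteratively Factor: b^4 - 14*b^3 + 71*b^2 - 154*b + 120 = (b - 5)*(b^3 - 9*b^2 + 26*b - 24) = (b - 5)*(b - 3)*(b^2 - 6*b + 8) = (b - 5)*(b - 3)*(b - 2)*(b - 4)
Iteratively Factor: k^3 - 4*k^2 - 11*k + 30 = (k - 5)*(k^2 + k - 6) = (k - 5)*(k - 2)*(k + 3)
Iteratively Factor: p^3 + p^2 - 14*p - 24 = (p + 2)*(p^2 - p - 12) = (p + 2)*(p + 3)*(p - 4)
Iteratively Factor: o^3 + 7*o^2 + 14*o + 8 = (o + 1)*(o^2 + 6*o + 8) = (o + 1)*(o + 4)*(o + 2)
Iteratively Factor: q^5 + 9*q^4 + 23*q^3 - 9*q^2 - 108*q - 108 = (q + 3)*(q^4 + 6*q^3 + 5*q^2 - 24*q - 36) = (q - 2)*(q + 3)*(q^3 + 8*q^2 + 21*q + 18) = (q - 2)*(q + 3)^2*(q^2 + 5*q + 6) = (q - 2)*(q + 2)*(q + 3)^2*(q + 3)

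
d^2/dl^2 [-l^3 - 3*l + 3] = -6*l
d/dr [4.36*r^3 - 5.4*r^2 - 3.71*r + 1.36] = 13.08*r^2 - 10.8*r - 3.71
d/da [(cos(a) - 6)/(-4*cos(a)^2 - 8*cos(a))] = (-sin(a) + 12*sin(a)/cos(a)^2 + 12*tan(a))/(4*(cos(a) + 2)^2)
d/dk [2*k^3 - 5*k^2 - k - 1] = 6*k^2 - 10*k - 1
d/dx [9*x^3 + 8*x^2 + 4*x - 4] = 27*x^2 + 16*x + 4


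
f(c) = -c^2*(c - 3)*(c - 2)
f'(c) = -c^2*(c - 3) - c^2*(c - 2) - 2*c*(c - 3)*(c - 2) = c*(-4*c^2 + 15*c - 12)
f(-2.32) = -123.70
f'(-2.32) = 158.52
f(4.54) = -80.62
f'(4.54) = -119.61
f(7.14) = -1084.83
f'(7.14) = -776.96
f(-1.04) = -13.28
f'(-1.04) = 33.20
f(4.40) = -65.05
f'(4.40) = -103.14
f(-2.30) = -120.56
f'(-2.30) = 155.62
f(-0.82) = -7.24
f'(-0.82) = 22.13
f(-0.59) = -3.24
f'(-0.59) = 13.12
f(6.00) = -432.00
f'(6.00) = -396.00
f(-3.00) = -270.00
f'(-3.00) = 279.00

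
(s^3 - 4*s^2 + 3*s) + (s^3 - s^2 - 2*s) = 2*s^3 - 5*s^2 + s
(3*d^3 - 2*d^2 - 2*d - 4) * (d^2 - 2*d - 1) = 3*d^5 - 8*d^4 - d^3 + 2*d^2 + 10*d + 4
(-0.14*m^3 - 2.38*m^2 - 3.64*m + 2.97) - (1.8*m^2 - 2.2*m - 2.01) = -0.14*m^3 - 4.18*m^2 - 1.44*m + 4.98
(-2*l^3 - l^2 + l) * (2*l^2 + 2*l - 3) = -4*l^5 - 6*l^4 + 6*l^3 + 5*l^2 - 3*l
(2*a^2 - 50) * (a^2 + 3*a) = 2*a^4 + 6*a^3 - 50*a^2 - 150*a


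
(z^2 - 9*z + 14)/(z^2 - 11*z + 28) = (z - 2)/(z - 4)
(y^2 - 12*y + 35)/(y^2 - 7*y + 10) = (y - 7)/(y - 2)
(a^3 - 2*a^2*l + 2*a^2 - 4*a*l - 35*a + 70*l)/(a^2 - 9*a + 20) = (a^2 - 2*a*l + 7*a - 14*l)/(a - 4)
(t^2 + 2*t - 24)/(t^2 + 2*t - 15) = (t^2 + 2*t - 24)/(t^2 + 2*t - 15)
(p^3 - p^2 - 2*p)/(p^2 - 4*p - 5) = p*(p - 2)/(p - 5)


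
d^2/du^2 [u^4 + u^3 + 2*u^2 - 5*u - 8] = 12*u^2 + 6*u + 4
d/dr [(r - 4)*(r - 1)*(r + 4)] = 3*r^2 - 2*r - 16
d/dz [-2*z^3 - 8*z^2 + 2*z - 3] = -6*z^2 - 16*z + 2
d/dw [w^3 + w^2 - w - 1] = 3*w^2 + 2*w - 1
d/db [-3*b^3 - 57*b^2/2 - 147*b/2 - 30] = -9*b^2 - 57*b - 147/2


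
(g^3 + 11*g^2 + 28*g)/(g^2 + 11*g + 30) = g*(g^2 + 11*g + 28)/(g^2 + 11*g + 30)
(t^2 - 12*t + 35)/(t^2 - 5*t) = (t - 7)/t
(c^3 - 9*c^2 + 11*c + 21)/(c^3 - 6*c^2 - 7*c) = (c - 3)/c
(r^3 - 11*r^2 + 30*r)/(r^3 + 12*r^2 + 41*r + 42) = r*(r^2 - 11*r + 30)/(r^3 + 12*r^2 + 41*r + 42)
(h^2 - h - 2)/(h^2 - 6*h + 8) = (h + 1)/(h - 4)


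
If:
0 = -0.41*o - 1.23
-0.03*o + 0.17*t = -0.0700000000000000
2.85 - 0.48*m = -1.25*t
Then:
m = 3.49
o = -3.00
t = -0.94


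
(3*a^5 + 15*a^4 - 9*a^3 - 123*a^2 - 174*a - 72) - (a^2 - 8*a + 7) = 3*a^5 + 15*a^4 - 9*a^3 - 124*a^2 - 166*a - 79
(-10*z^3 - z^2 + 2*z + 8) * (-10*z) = 100*z^4 + 10*z^3 - 20*z^2 - 80*z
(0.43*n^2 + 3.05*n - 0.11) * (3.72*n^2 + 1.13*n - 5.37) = 1.5996*n^4 + 11.8319*n^3 + 0.7282*n^2 - 16.5028*n + 0.5907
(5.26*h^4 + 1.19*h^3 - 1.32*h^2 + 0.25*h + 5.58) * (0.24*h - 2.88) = 1.2624*h^5 - 14.8632*h^4 - 3.744*h^3 + 3.8616*h^2 + 0.6192*h - 16.0704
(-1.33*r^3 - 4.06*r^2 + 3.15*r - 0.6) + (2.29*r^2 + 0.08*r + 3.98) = -1.33*r^3 - 1.77*r^2 + 3.23*r + 3.38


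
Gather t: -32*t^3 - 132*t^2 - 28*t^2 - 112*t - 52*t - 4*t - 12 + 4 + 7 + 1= -32*t^3 - 160*t^2 - 168*t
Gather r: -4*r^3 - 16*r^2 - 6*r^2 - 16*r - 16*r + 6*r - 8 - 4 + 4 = -4*r^3 - 22*r^2 - 26*r - 8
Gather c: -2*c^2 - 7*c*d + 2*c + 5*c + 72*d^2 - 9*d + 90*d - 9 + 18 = -2*c^2 + c*(7 - 7*d) + 72*d^2 + 81*d + 9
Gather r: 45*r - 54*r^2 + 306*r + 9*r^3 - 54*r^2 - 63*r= 9*r^3 - 108*r^2 + 288*r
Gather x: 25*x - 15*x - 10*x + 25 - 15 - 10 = 0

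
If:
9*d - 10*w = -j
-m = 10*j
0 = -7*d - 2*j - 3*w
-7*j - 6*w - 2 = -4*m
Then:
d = 46/4493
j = -194/4493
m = 1940/4493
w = 22/4493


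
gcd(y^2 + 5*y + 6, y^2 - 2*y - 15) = y + 3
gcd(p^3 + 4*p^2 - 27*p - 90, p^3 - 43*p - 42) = p + 6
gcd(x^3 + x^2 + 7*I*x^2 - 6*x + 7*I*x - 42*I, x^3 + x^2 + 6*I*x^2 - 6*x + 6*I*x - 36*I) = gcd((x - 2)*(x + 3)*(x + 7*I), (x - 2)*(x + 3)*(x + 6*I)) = x^2 + x - 6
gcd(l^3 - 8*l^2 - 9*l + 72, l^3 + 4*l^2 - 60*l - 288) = l - 8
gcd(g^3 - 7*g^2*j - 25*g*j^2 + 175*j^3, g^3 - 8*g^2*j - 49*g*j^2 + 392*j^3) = g - 7*j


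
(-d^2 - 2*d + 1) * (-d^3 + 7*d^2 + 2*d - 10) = d^5 - 5*d^4 - 17*d^3 + 13*d^2 + 22*d - 10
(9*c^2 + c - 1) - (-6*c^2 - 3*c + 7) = 15*c^2 + 4*c - 8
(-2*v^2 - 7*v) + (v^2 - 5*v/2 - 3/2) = -v^2 - 19*v/2 - 3/2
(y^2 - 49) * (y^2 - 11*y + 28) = y^4 - 11*y^3 - 21*y^2 + 539*y - 1372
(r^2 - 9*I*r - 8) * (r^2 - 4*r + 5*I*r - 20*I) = r^4 - 4*r^3 - 4*I*r^3 + 37*r^2 + 16*I*r^2 - 148*r - 40*I*r + 160*I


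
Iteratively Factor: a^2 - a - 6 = (a - 3)*(a + 2)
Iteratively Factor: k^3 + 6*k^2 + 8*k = (k + 2)*(k^2 + 4*k) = (k + 2)*(k + 4)*(k)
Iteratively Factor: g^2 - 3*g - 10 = (g - 5)*(g + 2)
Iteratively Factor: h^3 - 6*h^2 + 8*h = (h - 2)*(h^2 - 4*h) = h*(h - 2)*(h - 4)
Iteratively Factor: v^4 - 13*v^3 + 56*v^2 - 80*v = (v)*(v^3 - 13*v^2 + 56*v - 80) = v*(v - 4)*(v^2 - 9*v + 20) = v*(v - 5)*(v - 4)*(v - 4)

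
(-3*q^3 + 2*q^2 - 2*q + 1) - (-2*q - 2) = -3*q^3 + 2*q^2 + 3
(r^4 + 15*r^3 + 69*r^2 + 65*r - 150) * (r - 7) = r^5 + 8*r^4 - 36*r^3 - 418*r^2 - 605*r + 1050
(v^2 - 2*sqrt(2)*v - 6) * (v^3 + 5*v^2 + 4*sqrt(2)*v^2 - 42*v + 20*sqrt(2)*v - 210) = v^5 + 2*sqrt(2)*v^4 + 5*v^4 - 64*v^3 + 10*sqrt(2)*v^3 - 320*v^2 + 60*sqrt(2)*v^2 + 252*v + 300*sqrt(2)*v + 1260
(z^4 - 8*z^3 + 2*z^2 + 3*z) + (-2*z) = z^4 - 8*z^3 + 2*z^2 + z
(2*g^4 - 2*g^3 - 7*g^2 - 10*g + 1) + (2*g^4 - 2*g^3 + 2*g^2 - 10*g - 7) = 4*g^4 - 4*g^3 - 5*g^2 - 20*g - 6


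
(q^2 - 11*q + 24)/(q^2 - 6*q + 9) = (q - 8)/(q - 3)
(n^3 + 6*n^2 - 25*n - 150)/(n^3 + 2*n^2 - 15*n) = (n^2 + n - 30)/(n*(n - 3))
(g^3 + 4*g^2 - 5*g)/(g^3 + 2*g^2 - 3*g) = (g + 5)/(g + 3)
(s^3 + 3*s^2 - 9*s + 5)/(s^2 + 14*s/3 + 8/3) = 3*(s^3 + 3*s^2 - 9*s + 5)/(3*s^2 + 14*s + 8)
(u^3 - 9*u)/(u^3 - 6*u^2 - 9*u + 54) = u/(u - 6)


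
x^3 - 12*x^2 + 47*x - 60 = (x - 5)*(x - 4)*(x - 3)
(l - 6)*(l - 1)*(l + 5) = l^3 - 2*l^2 - 29*l + 30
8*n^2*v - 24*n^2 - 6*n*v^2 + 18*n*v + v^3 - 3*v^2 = (-4*n + v)*(-2*n + v)*(v - 3)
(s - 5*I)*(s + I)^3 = s^4 - 2*I*s^3 + 12*s^2 + 14*I*s - 5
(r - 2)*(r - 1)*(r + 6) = r^3 + 3*r^2 - 16*r + 12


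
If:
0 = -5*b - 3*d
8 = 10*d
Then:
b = -12/25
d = 4/5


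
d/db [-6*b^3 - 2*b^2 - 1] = 2*b*(-9*b - 2)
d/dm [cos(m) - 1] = -sin(m)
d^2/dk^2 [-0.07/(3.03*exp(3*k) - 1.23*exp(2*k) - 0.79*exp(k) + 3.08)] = (-0.07*(-18.18*exp(2*k) + 4.92*exp(k) + 1.58)*(-9.09*exp(2*k) + 2.46*exp(k) + 0.79)*exp(k) + (1.9089*exp(2*k) - 0.3444*exp(k) - 0.0553)*(3.03*exp(3*k) - 1.23*exp(2*k) - 0.79*exp(k) + 3.08))*exp(k)/(3.03*exp(3*k) - 1.23*exp(2*k) - 0.79*exp(k) + 3.08)^3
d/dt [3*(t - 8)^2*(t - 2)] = 9*(t - 8)*(t - 4)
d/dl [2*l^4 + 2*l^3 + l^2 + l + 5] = 8*l^3 + 6*l^2 + 2*l + 1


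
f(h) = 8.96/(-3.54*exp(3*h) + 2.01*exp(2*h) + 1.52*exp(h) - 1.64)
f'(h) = 8.96*(10.62*exp(3*h) - 4.02*exp(2*h) - 1.52*exp(h))/(-3.54*exp(3*h) + 2.01*exp(2*h) + 1.52*exp(h) - 1.64)^2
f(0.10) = -3.92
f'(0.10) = 13.31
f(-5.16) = -5.49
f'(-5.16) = -0.03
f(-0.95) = -9.37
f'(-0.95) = -5.63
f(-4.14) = -5.55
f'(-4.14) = -0.09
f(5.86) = -0.00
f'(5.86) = 0.00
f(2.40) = -0.00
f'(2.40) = 0.01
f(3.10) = -0.00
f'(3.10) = 0.00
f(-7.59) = -5.47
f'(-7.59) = -0.00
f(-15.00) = -5.46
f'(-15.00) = 0.00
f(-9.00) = -5.46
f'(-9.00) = 0.00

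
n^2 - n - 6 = (n - 3)*(n + 2)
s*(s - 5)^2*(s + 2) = s^4 - 8*s^3 + 5*s^2 + 50*s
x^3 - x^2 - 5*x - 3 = (x - 3)*(x + 1)^2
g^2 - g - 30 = (g - 6)*(g + 5)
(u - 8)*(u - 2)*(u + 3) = u^3 - 7*u^2 - 14*u + 48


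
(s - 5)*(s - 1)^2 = s^3 - 7*s^2 + 11*s - 5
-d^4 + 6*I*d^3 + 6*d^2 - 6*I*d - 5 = (d - 5*I)*(d - I)*(I*d - I)*(I*d + I)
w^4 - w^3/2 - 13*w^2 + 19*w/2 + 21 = (w - 3)*(w - 2)*(w + 1)*(w + 7/2)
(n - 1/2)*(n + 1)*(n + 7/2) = n^3 + 4*n^2 + 5*n/4 - 7/4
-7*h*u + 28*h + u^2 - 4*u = (-7*h + u)*(u - 4)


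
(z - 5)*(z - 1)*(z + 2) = z^3 - 4*z^2 - 7*z + 10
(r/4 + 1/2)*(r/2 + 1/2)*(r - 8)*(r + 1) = r^4/8 - r^3/2 - 27*r^2/8 - 19*r/4 - 2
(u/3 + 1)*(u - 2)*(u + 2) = u^3/3 + u^2 - 4*u/3 - 4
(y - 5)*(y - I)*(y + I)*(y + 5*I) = y^4 - 5*y^3 + 5*I*y^3 + y^2 - 25*I*y^2 - 5*y + 5*I*y - 25*I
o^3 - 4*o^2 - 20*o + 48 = (o - 6)*(o - 2)*(o + 4)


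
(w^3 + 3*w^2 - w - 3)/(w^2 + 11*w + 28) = (w^3 + 3*w^2 - w - 3)/(w^2 + 11*w + 28)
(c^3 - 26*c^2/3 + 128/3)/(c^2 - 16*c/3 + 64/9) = 3*(c^2 - 6*c - 16)/(3*c - 8)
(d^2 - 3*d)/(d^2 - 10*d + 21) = d/(d - 7)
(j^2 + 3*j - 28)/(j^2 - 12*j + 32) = (j + 7)/(j - 8)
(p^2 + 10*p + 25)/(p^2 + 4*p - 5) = (p + 5)/(p - 1)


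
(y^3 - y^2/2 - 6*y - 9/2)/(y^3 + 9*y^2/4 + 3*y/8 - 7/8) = 4*(2*y^2 - 3*y - 9)/(8*y^2 + 10*y - 7)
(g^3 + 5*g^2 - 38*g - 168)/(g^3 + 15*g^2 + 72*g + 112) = (g - 6)/(g + 4)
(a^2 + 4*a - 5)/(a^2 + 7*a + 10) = (a - 1)/(a + 2)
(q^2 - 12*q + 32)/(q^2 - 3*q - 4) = (q - 8)/(q + 1)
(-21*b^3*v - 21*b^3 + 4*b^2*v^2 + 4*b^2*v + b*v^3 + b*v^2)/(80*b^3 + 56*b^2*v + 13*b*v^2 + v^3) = b*(-21*b^2*v - 21*b^2 + 4*b*v^2 + 4*b*v + v^3 + v^2)/(80*b^3 + 56*b^2*v + 13*b*v^2 + v^3)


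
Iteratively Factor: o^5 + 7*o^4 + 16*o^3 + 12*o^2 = (o)*(o^4 + 7*o^3 + 16*o^2 + 12*o) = o^2*(o^3 + 7*o^2 + 16*o + 12) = o^2*(o + 2)*(o^2 + 5*o + 6) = o^2*(o + 2)^2*(o + 3)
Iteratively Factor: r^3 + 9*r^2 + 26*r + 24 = (r + 4)*(r^2 + 5*r + 6) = (r + 3)*(r + 4)*(r + 2)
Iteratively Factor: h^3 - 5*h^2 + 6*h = (h)*(h^2 - 5*h + 6) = h*(h - 2)*(h - 3)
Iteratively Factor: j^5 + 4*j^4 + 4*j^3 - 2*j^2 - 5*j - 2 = (j + 2)*(j^4 + 2*j^3 - 2*j - 1) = (j + 1)*(j + 2)*(j^3 + j^2 - j - 1) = (j + 1)^2*(j + 2)*(j^2 - 1) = (j - 1)*(j + 1)^2*(j + 2)*(j + 1)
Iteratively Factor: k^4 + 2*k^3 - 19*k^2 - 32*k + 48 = (k + 4)*(k^3 - 2*k^2 - 11*k + 12) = (k - 1)*(k + 4)*(k^2 - k - 12) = (k - 1)*(k + 3)*(k + 4)*(k - 4)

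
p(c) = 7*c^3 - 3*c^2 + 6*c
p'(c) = 21*c^2 - 6*c + 6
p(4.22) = 497.95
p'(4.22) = 354.66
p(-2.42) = -131.30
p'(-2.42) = 143.50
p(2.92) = 166.22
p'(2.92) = 167.53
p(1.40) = 21.73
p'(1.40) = 38.76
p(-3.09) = -253.71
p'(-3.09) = 225.05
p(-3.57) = -378.15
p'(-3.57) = 295.06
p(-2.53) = -147.74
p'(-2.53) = 155.60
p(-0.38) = -3.10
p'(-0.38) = 11.31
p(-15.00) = -24390.00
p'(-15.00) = 4821.00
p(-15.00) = -24390.00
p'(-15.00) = 4821.00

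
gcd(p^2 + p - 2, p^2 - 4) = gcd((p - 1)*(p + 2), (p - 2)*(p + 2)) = p + 2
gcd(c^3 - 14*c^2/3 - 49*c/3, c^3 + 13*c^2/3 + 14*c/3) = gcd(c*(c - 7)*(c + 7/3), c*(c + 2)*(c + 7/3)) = c^2 + 7*c/3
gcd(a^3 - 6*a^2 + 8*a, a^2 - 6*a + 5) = 1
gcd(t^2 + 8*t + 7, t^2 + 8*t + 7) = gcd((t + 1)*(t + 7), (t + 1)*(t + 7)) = t^2 + 8*t + 7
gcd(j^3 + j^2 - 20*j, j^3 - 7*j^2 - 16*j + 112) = j - 4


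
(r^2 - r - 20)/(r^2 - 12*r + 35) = (r + 4)/(r - 7)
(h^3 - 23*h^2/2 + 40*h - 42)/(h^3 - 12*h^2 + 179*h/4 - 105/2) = 2*(h - 2)/(2*h - 5)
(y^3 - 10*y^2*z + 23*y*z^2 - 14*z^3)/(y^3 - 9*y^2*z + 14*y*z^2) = (y - z)/y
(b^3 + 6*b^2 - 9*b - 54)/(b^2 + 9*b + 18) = b - 3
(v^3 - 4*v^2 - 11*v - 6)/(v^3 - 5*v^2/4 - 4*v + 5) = 4*(v^3 - 4*v^2 - 11*v - 6)/(4*v^3 - 5*v^2 - 16*v + 20)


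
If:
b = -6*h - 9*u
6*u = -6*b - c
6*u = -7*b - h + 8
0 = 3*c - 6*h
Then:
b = -24/5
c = -128/5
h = -64/5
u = 136/15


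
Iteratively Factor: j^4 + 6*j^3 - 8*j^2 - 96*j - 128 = (j + 4)*(j^3 + 2*j^2 - 16*j - 32) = (j + 2)*(j + 4)*(j^2 - 16) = (j - 4)*(j + 2)*(j + 4)*(j + 4)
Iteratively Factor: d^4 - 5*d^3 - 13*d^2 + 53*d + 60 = (d - 4)*(d^3 - d^2 - 17*d - 15) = (d - 4)*(d + 1)*(d^2 - 2*d - 15) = (d - 5)*(d - 4)*(d + 1)*(d + 3)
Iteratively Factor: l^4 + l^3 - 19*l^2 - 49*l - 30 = (l - 5)*(l^3 + 6*l^2 + 11*l + 6) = (l - 5)*(l + 1)*(l^2 + 5*l + 6) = (l - 5)*(l + 1)*(l + 2)*(l + 3)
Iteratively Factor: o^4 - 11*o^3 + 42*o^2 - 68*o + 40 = (o - 2)*(o^3 - 9*o^2 + 24*o - 20) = (o - 2)^2*(o^2 - 7*o + 10) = (o - 2)^3*(o - 5)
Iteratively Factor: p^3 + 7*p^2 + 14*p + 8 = (p + 2)*(p^2 + 5*p + 4) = (p + 1)*(p + 2)*(p + 4)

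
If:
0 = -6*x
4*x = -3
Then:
No Solution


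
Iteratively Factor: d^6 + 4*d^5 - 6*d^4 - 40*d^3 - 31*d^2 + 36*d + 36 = (d - 1)*(d^5 + 5*d^4 - d^3 - 41*d^2 - 72*d - 36) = (d - 1)*(d + 1)*(d^4 + 4*d^3 - 5*d^2 - 36*d - 36) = (d - 1)*(d + 1)*(d + 2)*(d^3 + 2*d^2 - 9*d - 18) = (d - 1)*(d + 1)*(d + 2)^2*(d^2 - 9) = (d - 3)*(d - 1)*(d + 1)*(d + 2)^2*(d + 3)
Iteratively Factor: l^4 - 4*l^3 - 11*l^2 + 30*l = (l - 2)*(l^3 - 2*l^2 - 15*l) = (l - 5)*(l - 2)*(l^2 + 3*l) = l*(l - 5)*(l - 2)*(l + 3)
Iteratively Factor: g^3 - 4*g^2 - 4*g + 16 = (g - 2)*(g^2 - 2*g - 8) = (g - 2)*(g + 2)*(g - 4)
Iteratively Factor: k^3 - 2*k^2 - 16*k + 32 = (k - 2)*(k^2 - 16) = (k - 4)*(k - 2)*(k + 4)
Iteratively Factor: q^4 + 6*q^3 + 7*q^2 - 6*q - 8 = (q + 2)*(q^3 + 4*q^2 - q - 4) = (q - 1)*(q + 2)*(q^2 + 5*q + 4) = (q - 1)*(q + 1)*(q + 2)*(q + 4)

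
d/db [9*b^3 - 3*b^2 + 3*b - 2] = 27*b^2 - 6*b + 3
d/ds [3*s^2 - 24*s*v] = 6*s - 24*v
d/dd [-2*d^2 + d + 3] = 1 - 4*d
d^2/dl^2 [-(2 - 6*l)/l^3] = 12*(3*l - 2)/l^5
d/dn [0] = 0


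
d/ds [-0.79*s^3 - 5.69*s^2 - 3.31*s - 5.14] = -2.37*s^2 - 11.38*s - 3.31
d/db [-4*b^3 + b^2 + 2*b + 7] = -12*b^2 + 2*b + 2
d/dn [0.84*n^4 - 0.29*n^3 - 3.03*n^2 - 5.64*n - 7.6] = 3.36*n^3 - 0.87*n^2 - 6.06*n - 5.64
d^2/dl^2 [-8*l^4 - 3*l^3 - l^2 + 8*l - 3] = -96*l^2 - 18*l - 2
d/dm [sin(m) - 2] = cos(m)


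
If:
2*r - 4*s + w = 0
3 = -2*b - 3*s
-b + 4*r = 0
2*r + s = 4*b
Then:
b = -6/25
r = -3/50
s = -21/25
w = -81/25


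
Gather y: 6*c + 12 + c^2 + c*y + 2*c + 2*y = c^2 + 8*c + y*(c + 2) + 12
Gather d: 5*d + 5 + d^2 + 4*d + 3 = d^2 + 9*d + 8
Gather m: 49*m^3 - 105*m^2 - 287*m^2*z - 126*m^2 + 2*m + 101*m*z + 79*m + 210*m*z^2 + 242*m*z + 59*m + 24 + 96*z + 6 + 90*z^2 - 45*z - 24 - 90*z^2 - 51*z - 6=49*m^3 + m^2*(-287*z - 231) + m*(210*z^2 + 343*z + 140)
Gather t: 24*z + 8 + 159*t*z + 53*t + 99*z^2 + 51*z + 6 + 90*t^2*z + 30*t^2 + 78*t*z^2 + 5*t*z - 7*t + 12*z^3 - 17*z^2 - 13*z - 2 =t^2*(90*z + 30) + t*(78*z^2 + 164*z + 46) + 12*z^3 + 82*z^2 + 62*z + 12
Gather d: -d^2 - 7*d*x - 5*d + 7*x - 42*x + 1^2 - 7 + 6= -d^2 + d*(-7*x - 5) - 35*x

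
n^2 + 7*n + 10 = (n + 2)*(n + 5)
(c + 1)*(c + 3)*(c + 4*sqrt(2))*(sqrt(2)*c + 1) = sqrt(2)*c^4 + 4*sqrt(2)*c^3 + 9*c^3 + 7*sqrt(2)*c^2 + 36*c^2 + 16*sqrt(2)*c + 27*c + 12*sqrt(2)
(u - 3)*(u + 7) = u^2 + 4*u - 21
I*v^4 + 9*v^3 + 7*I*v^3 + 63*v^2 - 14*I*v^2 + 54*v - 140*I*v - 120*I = (v + 6)*(v - 5*I)*(v - 4*I)*(I*v + I)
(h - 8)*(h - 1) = h^2 - 9*h + 8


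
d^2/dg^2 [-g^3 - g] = -6*g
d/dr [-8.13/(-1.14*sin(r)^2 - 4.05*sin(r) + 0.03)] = -(18.5364*sin(r) + 32.9265)*cos(r)/(1.14*sin(r)^2 + 4.05*sin(r) - 0.03)^2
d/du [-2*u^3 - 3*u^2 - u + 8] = -6*u^2 - 6*u - 1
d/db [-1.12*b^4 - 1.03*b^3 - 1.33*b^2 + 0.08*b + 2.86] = -4.48*b^3 - 3.09*b^2 - 2.66*b + 0.08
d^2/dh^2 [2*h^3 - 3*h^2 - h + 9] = 12*h - 6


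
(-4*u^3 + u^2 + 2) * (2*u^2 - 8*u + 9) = -8*u^5 + 34*u^4 - 44*u^3 + 13*u^2 - 16*u + 18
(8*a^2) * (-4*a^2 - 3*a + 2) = -32*a^4 - 24*a^3 + 16*a^2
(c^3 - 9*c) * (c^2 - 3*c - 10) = c^5 - 3*c^4 - 19*c^3 + 27*c^2 + 90*c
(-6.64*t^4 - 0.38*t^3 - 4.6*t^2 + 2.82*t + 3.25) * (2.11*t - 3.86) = -14.0104*t^5 + 24.8286*t^4 - 8.2392*t^3 + 23.7062*t^2 - 4.0277*t - 12.545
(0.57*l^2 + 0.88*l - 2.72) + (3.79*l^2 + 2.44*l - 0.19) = 4.36*l^2 + 3.32*l - 2.91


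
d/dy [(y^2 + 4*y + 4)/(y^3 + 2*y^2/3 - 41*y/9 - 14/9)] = 9*(-9*y^4 - 72*y^3 - 173*y^2 - 76*y + 108)/(81*y^6 + 108*y^5 - 702*y^4 - 744*y^3 + 1513*y^2 + 1148*y + 196)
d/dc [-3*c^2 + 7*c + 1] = 7 - 6*c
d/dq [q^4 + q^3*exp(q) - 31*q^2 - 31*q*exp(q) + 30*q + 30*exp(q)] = q^3*exp(q) + 4*q^3 + 3*q^2*exp(q) - 31*q*exp(q) - 62*q - exp(q) + 30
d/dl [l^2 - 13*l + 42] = 2*l - 13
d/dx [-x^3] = -3*x^2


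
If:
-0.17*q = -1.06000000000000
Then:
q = 6.24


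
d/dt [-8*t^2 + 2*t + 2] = 2 - 16*t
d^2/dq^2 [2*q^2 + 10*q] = 4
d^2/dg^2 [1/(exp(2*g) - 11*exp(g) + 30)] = ((11 - 4*exp(g))*(exp(2*g) - 11*exp(g) + 30) + 2*(2*exp(g) - 11)^2*exp(g))*exp(g)/(exp(2*g) - 11*exp(g) + 30)^3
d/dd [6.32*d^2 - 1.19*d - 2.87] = 12.64*d - 1.19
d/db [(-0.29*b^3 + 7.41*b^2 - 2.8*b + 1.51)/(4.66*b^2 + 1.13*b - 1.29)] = (-1.3514*b^4 - 0.6554*b^3 + 22.5436*b^2 - 33.191*b + 1.9057)/(21.7156*b^4 + 10.5316*b^3 - 10.7459*b^2 - 2.9154*b + 1.6641)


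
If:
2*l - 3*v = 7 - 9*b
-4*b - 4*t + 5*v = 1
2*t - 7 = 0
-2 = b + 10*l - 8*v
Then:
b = 145/96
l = 193/64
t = 7/2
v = 101/24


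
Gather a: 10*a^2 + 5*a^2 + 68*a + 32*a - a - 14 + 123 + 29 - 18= 15*a^2 + 99*a + 120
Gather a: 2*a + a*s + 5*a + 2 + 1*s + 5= a*(s + 7) + s + 7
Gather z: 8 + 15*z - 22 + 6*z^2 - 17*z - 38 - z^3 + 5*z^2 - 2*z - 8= -z^3 + 11*z^2 - 4*z - 60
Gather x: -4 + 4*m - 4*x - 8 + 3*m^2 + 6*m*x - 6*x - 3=3*m^2 + 4*m + x*(6*m - 10) - 15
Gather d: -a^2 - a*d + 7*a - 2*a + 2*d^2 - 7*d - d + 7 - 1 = -a^2 + 5*a + 2*d^2 + d*(-a - 8) + 6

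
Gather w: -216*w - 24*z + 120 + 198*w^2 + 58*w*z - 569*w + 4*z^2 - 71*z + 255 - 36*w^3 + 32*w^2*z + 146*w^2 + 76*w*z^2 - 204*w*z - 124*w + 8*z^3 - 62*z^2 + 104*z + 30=-36*w^3 + w^2*(32*z + 344) + w*(76*z^2 - 146*z - 909) + 8*z^3 - 58*z^2 + 9*z + 405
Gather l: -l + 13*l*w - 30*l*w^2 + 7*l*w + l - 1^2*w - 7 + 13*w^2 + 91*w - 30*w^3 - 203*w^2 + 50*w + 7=l*(-30*w^2 + 20*w) - 30*w^3 - 190*w^2 + 140*w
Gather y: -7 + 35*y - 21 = 35*y - 28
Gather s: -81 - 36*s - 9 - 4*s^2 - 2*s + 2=-4*s^2 - 38*s - 88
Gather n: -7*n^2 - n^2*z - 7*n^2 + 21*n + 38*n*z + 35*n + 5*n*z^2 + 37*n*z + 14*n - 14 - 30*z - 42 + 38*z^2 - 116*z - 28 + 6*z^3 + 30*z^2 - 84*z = n^2*(-z - 14) + n*(5*z^2 + 75*z + 70) + 6*z^3 + 68*z^2 - 230*z - 84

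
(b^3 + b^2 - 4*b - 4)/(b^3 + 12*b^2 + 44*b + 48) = (b^2 - b - 2)/(b^2 + 10*b + 24)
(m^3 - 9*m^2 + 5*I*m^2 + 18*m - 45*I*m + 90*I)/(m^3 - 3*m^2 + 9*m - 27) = (m^2 + m*(-6 + 5*I) - 30*I)/(m^2 + 9)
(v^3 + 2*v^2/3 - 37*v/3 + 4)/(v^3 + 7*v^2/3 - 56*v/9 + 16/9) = 3*(v - 3)/(3*v - 4)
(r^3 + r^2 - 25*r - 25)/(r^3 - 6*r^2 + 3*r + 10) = (r + 5)/(r - 2)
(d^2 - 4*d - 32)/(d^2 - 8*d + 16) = (d^2 - 4*d - 32)/(d^2 - 8*d + 16)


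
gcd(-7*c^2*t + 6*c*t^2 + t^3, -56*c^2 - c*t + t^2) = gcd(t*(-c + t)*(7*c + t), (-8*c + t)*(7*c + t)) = 7*c + t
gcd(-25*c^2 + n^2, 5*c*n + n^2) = 5*c + n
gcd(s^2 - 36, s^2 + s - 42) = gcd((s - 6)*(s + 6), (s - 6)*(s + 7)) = s - 6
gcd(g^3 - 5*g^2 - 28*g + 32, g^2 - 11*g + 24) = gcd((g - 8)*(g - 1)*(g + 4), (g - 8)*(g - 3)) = g - 8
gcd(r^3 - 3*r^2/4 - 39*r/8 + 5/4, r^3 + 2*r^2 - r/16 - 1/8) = r^2 + 7*r/4 - 1/2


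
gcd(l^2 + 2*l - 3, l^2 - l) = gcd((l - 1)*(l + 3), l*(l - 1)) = l - 1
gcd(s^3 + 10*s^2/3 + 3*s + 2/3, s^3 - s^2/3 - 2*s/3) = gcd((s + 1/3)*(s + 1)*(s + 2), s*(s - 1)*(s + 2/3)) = 1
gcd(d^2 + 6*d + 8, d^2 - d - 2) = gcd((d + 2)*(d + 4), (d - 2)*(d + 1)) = 1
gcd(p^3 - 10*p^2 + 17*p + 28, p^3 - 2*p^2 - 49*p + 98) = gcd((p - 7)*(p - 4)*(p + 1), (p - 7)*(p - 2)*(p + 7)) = p - 7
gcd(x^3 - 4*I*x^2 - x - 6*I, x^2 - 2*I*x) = x - 2*I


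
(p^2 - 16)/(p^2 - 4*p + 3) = (p^2 - 16)/(p^2 - 4*p + 3)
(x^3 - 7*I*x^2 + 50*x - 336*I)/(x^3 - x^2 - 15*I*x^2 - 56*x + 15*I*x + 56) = (x^2 + I*x + 42)/(x^2 - x*(1 + 7*I) + 7*I)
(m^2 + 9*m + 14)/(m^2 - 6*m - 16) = (m + 7)/(m - 8)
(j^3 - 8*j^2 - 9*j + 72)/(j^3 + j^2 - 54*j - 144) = (j - 3)/(j + 6)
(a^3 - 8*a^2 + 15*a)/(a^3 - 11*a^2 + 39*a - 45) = a/(a - 3)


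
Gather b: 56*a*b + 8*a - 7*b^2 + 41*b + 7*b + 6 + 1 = 8*a - 7*b^2 + b*(56*a + 48) + 7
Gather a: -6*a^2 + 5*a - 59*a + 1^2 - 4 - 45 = -6*a^2 - 54*a - 48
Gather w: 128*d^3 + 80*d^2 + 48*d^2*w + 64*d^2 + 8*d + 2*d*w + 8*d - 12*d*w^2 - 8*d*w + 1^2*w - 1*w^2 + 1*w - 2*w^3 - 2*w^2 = 128*d^3 + 144*d^2 + 16*d - 2*w^3 + w^2*(-12*d - 3) + w*(48*d^2 - 6*d + 2)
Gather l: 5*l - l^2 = -l^2 + 5*l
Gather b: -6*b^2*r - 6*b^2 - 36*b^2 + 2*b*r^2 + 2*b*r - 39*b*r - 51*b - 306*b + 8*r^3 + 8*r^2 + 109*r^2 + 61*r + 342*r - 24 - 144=b^2*(-6*r - 42) + b*(2*r^2 - 37*r - 357) + 8*r^3 + 117*r^2 + 403*r - 168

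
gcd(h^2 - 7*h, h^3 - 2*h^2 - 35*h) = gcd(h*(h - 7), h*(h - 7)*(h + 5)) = h^2 - 7*h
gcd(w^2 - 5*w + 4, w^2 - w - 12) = w - 4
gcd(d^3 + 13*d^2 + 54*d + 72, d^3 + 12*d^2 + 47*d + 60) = d^2 + 7*d + 12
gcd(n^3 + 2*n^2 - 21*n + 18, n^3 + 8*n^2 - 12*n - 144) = n + 6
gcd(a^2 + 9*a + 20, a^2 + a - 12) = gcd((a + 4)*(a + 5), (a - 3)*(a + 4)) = a + 4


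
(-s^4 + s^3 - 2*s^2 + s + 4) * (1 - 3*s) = 3*s^5 - 4*s^4 + 7*s^3 - 5*s^2 - 11*s + 4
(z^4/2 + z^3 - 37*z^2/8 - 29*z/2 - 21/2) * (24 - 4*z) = -2*z^5 + 8*z^4 + 85*z^3/2 - 53*z^2 - 306*z - 252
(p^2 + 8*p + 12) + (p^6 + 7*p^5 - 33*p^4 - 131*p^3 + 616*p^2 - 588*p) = p^6 + 7*p^5 - 33*p^4 - 131*p^3 + 617*p^2 - 580*p + 12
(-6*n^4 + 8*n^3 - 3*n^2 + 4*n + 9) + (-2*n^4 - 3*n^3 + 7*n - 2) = -8*n^4 + 5*n^3 - 3*n^2 + 11*n + 7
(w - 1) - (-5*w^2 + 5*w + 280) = 5*w^2 - 4*w - 281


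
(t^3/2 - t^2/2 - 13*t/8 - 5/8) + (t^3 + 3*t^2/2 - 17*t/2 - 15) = 3*t^3/2 + t^2 - 81*t/8 - 125/8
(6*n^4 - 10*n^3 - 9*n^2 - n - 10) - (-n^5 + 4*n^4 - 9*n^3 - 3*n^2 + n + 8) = n^5 + 2*n^4 - n^3 - 6*n^2 - 2*n - 18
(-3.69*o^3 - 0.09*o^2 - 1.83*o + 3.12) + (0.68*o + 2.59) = -3.69*o^3 - 0.09*o^2 - 1.15*o + 5.71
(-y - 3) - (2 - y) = -5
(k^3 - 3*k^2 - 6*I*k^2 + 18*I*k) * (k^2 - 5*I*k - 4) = k^5 - 3*k^4 - 11*I*k^4 - 34*k^3 + 33*I*k^3 + 102*k^2 + 24*I*k^2 - 72*I*k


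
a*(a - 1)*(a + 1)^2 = a^4 + a^3 - a^2 - a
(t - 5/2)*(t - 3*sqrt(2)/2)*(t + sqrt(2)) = t^3 - 5*t^2/2 - sqrt(2)*t^2/2 - 3*t + 5*sqrt(2)*t/4 + 15/2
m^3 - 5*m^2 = m^2*(m - 5)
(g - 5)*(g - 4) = g^2 - 9*g + 20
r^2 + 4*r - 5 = (r - 1)*(r + 5)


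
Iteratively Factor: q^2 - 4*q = (q - 4)*(q)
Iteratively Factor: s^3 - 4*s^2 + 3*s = (s - 3)*(s^2 - s) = s*(s - 3)*(s - 1)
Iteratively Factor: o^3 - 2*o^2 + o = (o - 1)*(o^2 - o) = o*(o - 1)*(o - 1)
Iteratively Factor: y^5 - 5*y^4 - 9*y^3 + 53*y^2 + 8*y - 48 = (y - 4)*(y^4 - y^3 - 13*y^2 + y + 12) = (y - 4)*(y + 3)*(y^3 - 4*y^2 - y + 4) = (y - 4)^2*(y + 3)*(y^2 - 1) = (y - 4)^2*(y + 1)*(y + 3)*(y - 1)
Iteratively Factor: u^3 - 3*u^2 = (u - 3)*(u^2) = u*(u - 3)*(u)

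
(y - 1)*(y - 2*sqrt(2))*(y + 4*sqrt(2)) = y^3 - y^2 + 2*sqrt(2)*y^2 - 16*y - 2*sqrt(2)*y + 16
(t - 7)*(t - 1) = t^2 - 8*t + 7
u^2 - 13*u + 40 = (u - 8)*(u - 5)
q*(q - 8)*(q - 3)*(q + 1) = q^4 - 10*q^3 + 13*q^2 + 24*q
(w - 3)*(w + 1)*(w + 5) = w^3 + 3*w^2 - 13*w - 15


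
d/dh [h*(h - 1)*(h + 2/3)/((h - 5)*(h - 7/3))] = (9*h^4 - 132*h^3 + 343*h^2 - 70*h - 70)/(9*h^4 - 132*h^3 + 694*h^2 - 1540*h + 1225)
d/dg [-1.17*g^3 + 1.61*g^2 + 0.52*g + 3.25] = -3.51*g^2 + 3.22*g + 0.52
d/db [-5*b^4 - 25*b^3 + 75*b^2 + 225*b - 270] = -20*b^3 - 75*b^2 + 150*b + 225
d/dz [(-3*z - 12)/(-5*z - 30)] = 6/(5*(z + 6)^2)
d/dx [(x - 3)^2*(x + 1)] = (x - 3)*(3*x - 1)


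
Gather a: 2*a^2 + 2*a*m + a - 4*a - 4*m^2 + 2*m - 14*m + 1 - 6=2*a^2 + a*(2*m - 3) - 4*m^2 - 12*m - 5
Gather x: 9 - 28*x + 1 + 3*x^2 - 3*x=3*x^2 - 31*x + 10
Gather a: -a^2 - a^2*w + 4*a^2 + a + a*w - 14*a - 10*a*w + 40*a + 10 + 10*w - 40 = a^2*(3 - w) + a*(27 - 9*w) + 10*w - 30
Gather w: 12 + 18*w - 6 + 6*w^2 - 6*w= 6*w^2 + 12*w + 6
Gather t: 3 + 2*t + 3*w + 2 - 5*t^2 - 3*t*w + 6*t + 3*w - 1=-5*t^2 + t*(8 - 3*w) + 6*w + 4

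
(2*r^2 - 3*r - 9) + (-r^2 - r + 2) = r^2 - 4*r - 7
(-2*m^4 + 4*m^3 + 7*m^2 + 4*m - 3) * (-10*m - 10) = 20*m^5 - 20*m^4 - 110*m^3 - 110*m^2 - 10*m + 30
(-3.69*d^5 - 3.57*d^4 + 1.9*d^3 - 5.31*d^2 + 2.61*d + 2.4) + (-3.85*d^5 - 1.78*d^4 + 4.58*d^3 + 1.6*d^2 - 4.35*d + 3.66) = -7.54*d^5 - 5.35*d^4 + 6.48*d^3 - 3.71*d^2 - 1.74*d + 6.06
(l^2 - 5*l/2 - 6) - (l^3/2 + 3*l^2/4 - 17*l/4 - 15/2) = -l^3/2 + l^2/4 + 7*l/4 + 3/2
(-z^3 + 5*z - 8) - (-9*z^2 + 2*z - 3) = -z^3 + 9*z^2 + 3*z - 5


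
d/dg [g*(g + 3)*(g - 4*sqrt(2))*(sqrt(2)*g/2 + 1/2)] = 2*sqrt(2)*g^3 - 21*g^2/2 + 9*sqrt(2)*g^2/2 - 21*g - 4*sqrt(2)*g - 6*sqrt(2)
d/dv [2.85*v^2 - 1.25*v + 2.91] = 5.7*v - 1.25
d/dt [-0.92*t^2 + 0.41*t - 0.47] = 0.41 - 1.84*t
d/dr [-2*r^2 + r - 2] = 1 - 4*r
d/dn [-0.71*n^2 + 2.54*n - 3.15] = 2.54 - 1.42*n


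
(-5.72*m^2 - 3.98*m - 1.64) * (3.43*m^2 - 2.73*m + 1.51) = -19.6196*m^4 + 1.9642*m^3 - 3.397*m^2 - 1.5326*m - 2.4764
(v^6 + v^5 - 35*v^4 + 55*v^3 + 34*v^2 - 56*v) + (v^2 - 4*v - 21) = v^6 + v^5 - 35*v^4 + 55*v^3 + 35*v^2 - 60*v - 21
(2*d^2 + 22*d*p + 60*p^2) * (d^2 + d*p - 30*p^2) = 2*d^4 + 24*d^3*p + 22*d^2*p^2 - 600*d*p^3 - 1800*p^4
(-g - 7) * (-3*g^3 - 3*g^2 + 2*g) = 3*g^4 + 24*g^3 + 19*g^2 - 14*g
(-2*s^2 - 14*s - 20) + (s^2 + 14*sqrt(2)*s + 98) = -s^2 - 14*s + 14*sqrt(2)*s + 78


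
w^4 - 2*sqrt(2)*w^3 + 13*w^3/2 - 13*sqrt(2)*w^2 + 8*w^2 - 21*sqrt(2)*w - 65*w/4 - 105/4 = (w + 3)*(w + 7/2)*(w - 5*sqrt(2)/2)*(w + sqrt(2)/2)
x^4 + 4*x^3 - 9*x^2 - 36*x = x*(x - 3)*(x + 3)*(x + 4)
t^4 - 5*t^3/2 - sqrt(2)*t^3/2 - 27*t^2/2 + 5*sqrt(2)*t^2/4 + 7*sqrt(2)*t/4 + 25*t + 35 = (t - 7/2)*(t + 1)*(t - 5*sqrt(2)/2)*(t + 2*sqrt(2))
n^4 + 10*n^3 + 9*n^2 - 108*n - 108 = (n - 3)*(n + 1)*(n + 6)^2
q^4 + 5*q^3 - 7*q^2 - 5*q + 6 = (q - 1)^2*(q + 1)*(q + 6)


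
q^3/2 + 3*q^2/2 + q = q*(q/2 + 1/2)*(q + 2)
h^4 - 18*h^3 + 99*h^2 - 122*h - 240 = (h - 8)*(h - 6)*(h - 5)*(h + 1)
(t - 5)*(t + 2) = t^2 - 3*t - 10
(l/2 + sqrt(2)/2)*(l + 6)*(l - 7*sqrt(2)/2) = l^3/2 - 5*sqrt(2)*l^2/4 + 3*l^2 - 15*sqrt(2)*l/2 - 7*l/2 - 21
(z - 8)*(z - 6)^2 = z^3 - 20*z^2 + 132*z - 288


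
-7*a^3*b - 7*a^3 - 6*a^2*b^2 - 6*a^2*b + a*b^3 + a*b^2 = (-7*a + b)*(a + b)*(a*b + a)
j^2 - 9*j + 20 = (j - 5)*(j - 4)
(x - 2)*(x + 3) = x^2 + x - 6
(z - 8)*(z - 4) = z^2 - 12*z + 32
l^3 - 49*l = l*(l - 7)*(l + 7)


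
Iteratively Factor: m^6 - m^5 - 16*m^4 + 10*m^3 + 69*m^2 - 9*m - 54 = (m + 1)*(m^5 - 2*m^4 - 14*m^3 + 24*m^2 + 45*m - 54) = (m - 3)*(m + 1)*(m^4 + m^3 - 11*m^2 - 9*m + 18) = (m - 3)^2*(m + 1)*(m^3 + 4*m^2 + m - 6) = (m - 3)^2*(m + 1)*(m + 2)*(m^2 + 2*m - 3) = (m - 3)^2*(m + 1)*(m + 2)*(m + 3)*(m - 1)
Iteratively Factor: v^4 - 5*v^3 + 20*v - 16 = (v - 1)*(v^3 - 4*v^2 - 4*v + 16) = (v - 4)*(v - 1)*(v^2 - 4) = (v - 4)*(v - 2)*(v - 1)*(v + 2)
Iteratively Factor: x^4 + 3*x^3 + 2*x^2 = (x + 1)*(x^3 + 2*x^2) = x*(x + 1)*(x^2 + 2*x) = x*(x + 1)*(x + 2)*(x)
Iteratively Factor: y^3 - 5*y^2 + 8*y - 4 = (y - 1)*(y^2 - 4*y + 4) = (y - 2)*(y - 1)*(y - 2)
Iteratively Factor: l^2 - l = (l - 1)*(l)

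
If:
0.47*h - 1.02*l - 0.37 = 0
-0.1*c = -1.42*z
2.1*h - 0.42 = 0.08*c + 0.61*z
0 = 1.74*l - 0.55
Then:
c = 21.75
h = 1.47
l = 0.32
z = 1.53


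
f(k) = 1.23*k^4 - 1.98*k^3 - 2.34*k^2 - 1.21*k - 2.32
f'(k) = 4.92*k^3 - 5.94*k^2 - 4.68*k - 1.21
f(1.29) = -8.62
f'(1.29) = -6.57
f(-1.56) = 8.67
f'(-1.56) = -27.04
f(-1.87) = 19.75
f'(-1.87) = -45.40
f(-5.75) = 1648.24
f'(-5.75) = -1106.03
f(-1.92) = 22.11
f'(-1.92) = -48.94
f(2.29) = -7.31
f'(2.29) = 16.01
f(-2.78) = 98.97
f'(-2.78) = -139.81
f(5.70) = 846.46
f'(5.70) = 690.27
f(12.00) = 21730.04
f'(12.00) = 7589.03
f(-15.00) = 68440.58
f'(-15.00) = -17872.51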